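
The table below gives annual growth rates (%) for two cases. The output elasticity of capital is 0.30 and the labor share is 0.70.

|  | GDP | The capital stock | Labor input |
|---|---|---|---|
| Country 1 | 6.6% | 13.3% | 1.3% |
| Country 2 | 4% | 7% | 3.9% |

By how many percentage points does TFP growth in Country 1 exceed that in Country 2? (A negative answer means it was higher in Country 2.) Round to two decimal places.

2.53 percentage points

Labor's share = 1 − 0.3 = 0.7.
Country 1: TFP = 6.6 − 3.99 − 0.91 = 1.7%.
Country 2: TFP = 4 − 2.1 − 2.73 = -0.83%.
Difference = 1.7 − (-0.83) = 2.53 pp.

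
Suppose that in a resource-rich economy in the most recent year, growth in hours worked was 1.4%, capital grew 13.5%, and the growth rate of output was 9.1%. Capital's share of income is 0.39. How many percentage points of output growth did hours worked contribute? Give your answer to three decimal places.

Labor's share = 1 − 0.39 = 0.61.
Contribution = share × growth = 0.61 × 1.4 = 0.854 pp.

0.854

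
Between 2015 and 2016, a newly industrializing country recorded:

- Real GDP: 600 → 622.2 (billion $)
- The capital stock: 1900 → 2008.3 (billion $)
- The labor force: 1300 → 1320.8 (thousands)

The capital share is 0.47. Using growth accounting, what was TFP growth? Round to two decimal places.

0.17%

Real GDP growth = (622.2 − 600) / 600 = 3.7%.
The capital stock growth = (2008.3 − 1900) / 1900 = 5.7%.
The labor force growth = (1320.8 − 1300) / 1300 = 1.6%.
Labor's share = 1 − 0.47 = 0.53.
The capital stock: 0.47 × 5.7 = 2.679 pp.
The labor force: 0.53 × 1.6 = 0.848 pp.
TFP growth = 3.7 − 3.527 = 0.173%.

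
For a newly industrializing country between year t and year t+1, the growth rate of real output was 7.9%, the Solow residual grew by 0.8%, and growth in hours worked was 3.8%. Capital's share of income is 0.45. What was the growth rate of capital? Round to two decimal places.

11.13%

Labor's share = 1 − 0.45 = 0.55.
gY = gA + 0.55×3.8 + 0.45×g.
0.45×g = 7.9 − 0.8 − 2.09 = 5.01.
g = 5.01 / 0.45 = 11.1333%.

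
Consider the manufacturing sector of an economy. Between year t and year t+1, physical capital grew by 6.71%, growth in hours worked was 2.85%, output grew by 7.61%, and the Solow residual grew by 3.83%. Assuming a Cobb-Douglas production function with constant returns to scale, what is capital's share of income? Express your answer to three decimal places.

0.241

gY = gA + α·gK + (1−α)·gL, so gY − gA − gL = α(gK − gL).
7.61 − 3.83 − 2.85 = α × (6.71 − 2.85).
0.93 = 3.86 α, so α = 0.24093.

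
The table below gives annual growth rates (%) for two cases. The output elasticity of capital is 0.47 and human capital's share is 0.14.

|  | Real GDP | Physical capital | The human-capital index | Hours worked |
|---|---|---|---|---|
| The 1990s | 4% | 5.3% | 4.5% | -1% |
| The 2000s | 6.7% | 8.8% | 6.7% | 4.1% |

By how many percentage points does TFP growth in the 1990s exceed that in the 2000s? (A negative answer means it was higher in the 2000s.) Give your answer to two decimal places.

1.24 percentage points

Labor's share = 1 − 0.47 − 0.14 = 0.39.
The 1990s: TFP = 4 − 2.491 − 0.63 + 0.39 = 1.269%.
The 2000s: TFP = 6.7 − 4.136 − 0.938 − 1.599 = 0.027%.
Difference = 1.269 − (0.027) = 1.242 pp.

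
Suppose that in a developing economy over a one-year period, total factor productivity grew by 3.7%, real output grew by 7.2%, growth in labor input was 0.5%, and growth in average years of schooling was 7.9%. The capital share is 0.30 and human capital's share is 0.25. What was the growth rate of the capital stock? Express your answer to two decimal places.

4.33%

Labor's share = 1 − 0.3 − 0.25 = 0.45.
gY = gA + 0.25×7.9 + 0.45×0.5 + 0.3×g.
0.3×g = 7.2 − 3.7 − 2.2 = 1.3.
g = 1.3 / 0.3 = 4.3333%.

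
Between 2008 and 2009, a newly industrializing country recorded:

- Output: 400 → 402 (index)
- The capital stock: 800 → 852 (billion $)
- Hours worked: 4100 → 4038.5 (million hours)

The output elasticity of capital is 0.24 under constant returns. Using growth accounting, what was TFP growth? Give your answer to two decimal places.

0.08%

Output growth = (402 − 400) / 400 = 0.5%.
The capital stock growth = (852 − 800) / 800 = 6.5%.
Hours worked growth = (4038.5 − 4100) / 4100 = -1.5%.
Labor's share = 1 − 0.24 = 0.76.
The capital stock: 0.24 × 6.5 = 1.56 pp.
Hours worked: 0.76 × (-1.5) = -1.14 pp.
TFP growth = 0.5 − 0.42 = 0.08%.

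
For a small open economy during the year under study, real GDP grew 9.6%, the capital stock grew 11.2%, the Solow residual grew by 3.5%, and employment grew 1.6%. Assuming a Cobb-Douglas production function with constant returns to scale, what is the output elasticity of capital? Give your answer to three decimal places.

gY = gA + α·gK + (1−α)·gL, so gY − gA − gL = α(gK − gL).
9.6 − 3.5 − 1.6 = α × (11.2 − 1.6).
4.5 = 9.6 α, so α = 0.46875.

0.469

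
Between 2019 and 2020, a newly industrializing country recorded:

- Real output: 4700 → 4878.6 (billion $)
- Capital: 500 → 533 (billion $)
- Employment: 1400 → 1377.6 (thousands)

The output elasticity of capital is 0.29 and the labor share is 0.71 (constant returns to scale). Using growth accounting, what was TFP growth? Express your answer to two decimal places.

Real output growth = (4878.6 − 4700) / 4700 = 3.8%.
Capital growth = (533 − 500) / 500 = 6.6%.
Employment growth = (1377.6 − 1400) / 1400 = -1.6%.
Labor's share = 1 − 0.29 = 0.71.
Capital: 0.29 × 6.6 = 1.914 pp.
Employment: 0.71 × (-1.6) = -1.136 pp.
TFP growth = 3.8 − 0.778 = 3.022%.

3.02%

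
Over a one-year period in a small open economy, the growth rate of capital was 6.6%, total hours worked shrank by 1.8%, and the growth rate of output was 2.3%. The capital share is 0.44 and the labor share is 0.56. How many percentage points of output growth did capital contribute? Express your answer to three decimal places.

2.904 percentage points

Contribution = share × growth = 0.44 × 6.6 = 2.904 pp.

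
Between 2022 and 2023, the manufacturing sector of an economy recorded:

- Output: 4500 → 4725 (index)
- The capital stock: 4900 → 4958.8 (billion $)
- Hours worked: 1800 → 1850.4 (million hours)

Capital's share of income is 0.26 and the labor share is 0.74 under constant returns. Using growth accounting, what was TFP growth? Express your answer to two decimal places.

2.62%

Output growth = (4725 − 4500) / 4500 = 5%.
The capital stock growth = (4958.8 − 4900) / 4900 = 1.2%.
Hours worked growth = (1850.4 − 1800) / 1800 = 2.8%.
Labor's share = 1 − 0.26 = 0.74.
The capital stock: 0.26 × 1.2 = 0.312 pp.
Hours worked: 0.74 × 2.8 = 2.072 pp.
TFP growth = 5 − 2.384 = 2.616%.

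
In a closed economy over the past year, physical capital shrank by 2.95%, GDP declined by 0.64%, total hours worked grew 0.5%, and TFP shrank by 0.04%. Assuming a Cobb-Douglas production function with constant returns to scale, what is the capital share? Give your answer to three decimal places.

gY = gA + α·gK + (1−α)·gL, so gY − gA − gL = α(gK − gL).
-0.64 + 0.04 − 0.5 = α × (-2.95 − 0.5).
-1.1 = -3.45 α, so α = 0.31884.

α = 0.319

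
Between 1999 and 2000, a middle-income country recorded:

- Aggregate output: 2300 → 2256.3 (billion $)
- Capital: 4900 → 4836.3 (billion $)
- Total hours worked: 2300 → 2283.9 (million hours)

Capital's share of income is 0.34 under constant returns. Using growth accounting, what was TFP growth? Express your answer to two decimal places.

-1.00%

Aggregate output growth = (2256.3 − 2300) / 2300 = -1.9%.
Capital growth = (4836.3 − 4900) / 4900 = -1.3%.
Total hours worked growth = (2283.9 − 2300) / 2300 = -0.7%.
Labor's share = 1 − 0.34 = 0.66.
Capital: 0.34 × (-1.3) = -0.442 pp.
Total hours worked: 0.66 × (-0.7) = -0.462 pp.
TFP growth = -1.9 + 0.904 = -0.996%.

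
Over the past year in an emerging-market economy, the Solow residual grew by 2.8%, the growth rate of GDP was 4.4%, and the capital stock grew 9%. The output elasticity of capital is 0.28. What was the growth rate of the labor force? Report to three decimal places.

Labor's share = 1 − 0.28 = 0.72.
gY = gA + 0.28×9 + 0.72×g.
0.72×g = 4.4 − 2.8 − 2.52 = -0.92.
g = -0.92 / 0.72 = -1.27778%.

-1.278%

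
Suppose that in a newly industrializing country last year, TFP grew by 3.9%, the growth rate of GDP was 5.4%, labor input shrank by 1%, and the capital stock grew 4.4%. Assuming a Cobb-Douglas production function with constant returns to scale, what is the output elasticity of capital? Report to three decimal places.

0.463

gY = gA + α·gK + (1−α)·gL, so gY − gA − gL = α(gK − gL).
5.4 − 3.9 + 1 = α × (4.4 − (-1)).
2.5 = 5.4 α, so α = 0.46296.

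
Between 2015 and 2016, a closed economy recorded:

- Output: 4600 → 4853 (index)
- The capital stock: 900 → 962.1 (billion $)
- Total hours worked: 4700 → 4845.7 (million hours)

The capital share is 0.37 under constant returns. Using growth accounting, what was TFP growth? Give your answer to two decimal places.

Output growth = (4853 − 4600) / 4600 = 5.5%.
The capital stock growth = (962.1 − 900) / 900 = 6.9%.
Total hours worked growth = (4845.7 − 4700) / 4700 = 3.1%.
Labor's share = 1 − 0.37 = 0.63.
The capital stock: 0.37 × 6.9 = 2.553 pp.
Total hours worked: 0.63 × 3.1 = 1.953 pp.
TFP growth = 5.5 − 4.506 = 0.994%.

0.99%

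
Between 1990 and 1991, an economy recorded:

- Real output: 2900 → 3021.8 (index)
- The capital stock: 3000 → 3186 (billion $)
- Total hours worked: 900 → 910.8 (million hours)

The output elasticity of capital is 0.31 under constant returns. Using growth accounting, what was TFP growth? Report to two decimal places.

TFP growth was 1.45%.

Real output growth = (3021.8 − 2900) / 2900 = 4.2%.
The capital stock growth = (3186 − 3000) / 3000 = 6.2%.
Total hours worked growth = (910.8 − 900) / 900 = 1.2%.
Labor's share = 1 − 0.31 = 0.69.
The capital stock: 0.31 × 6.2 = 1.922 pp.
Total hours worked: 0.69 × 1.2 = 0.828 pp.
TFP growth = 4.2 − 2.75 = 1.45%.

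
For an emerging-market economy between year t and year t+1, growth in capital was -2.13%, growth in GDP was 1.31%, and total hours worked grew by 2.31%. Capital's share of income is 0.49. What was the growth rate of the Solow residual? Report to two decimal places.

1.18%

Labor's share = 1 − 0.49 = 0.51.
Capital: 0.49 × (-2.13) = -1.0437 pp.
Total hours worked: 0.51 × 2.31 = 1.1781 pp.
TFP growth = 1.31 − 0.1344 = 1.1756%.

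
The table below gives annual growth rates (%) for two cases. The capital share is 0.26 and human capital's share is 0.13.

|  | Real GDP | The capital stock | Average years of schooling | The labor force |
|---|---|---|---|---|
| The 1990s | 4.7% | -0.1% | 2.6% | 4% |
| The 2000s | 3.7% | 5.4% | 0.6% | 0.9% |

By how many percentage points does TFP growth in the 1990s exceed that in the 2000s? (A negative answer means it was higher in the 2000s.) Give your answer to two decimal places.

0.28 percentage points

Labor's share = 1 − 0.26 − 0.13 = 0.61.
The 1990s: TFP = 4.7 + 0.026 − 0.338 − 2.44 = 1.948%.
The 2000s: TFP = 3.7 − 1.404 − 0.078 − 0.549 = 1.669%.
Difference = 1.948 − (1.669) = 0.279 pp.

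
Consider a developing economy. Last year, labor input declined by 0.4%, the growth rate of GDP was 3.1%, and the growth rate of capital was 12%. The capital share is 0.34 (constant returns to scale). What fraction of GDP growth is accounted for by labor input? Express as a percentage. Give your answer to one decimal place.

-8.5%

Labor's share = 1 − 0.34 = 0.66.
Labor input contributed 0.66 × (-0.4) = -0.264 pp.
Share of growth = -0.264 / 3.1 × 100 = -8.516%.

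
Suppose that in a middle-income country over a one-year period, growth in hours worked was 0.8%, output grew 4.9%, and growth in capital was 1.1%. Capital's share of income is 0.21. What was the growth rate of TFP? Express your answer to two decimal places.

Labor's share = 1 − 0.21 = 0.79.
Capital: 0.21 × 1.1 = 0.231 pp.
Hours worked: 0.79 × 0.8 = 0.632 pp.
TFP growth = 4.9 − 0.863 = 4.037%.

4.04%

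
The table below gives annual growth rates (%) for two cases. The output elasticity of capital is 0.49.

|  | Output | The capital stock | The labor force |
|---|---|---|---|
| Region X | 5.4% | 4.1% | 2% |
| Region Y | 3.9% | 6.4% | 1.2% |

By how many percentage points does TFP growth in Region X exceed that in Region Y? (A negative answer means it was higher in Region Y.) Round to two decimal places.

2.22 percentage points

Labor's share = 1 − 0.49 = 0.51.
Region X: TFP = 5.4 − 2.009 − 1.02 = 2.371%.
Region Y: TFP = 3.9 − 3.136 − 0.612 = 0.152%.
Difference = 2.371 − (0.152) = 2.219 pp.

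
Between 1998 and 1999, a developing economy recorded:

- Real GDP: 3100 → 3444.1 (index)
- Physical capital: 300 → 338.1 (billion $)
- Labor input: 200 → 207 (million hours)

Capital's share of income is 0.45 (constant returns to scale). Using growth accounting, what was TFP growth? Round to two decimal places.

Real GDP growth = (3444.1 − 3100) / 3100 = 11.1%.
Physical capital growth = (338.1 − 300) / 300 = 12.7%.
Labor input growth = (207 − 200) / 200 = 3.5%.
Labor's share = 1 − 0.45 = 0.55.
Physical capital: 0.45 × 12.7 = 5.715 pp.
Labor input: 0.55 × 3.5 = 1.925 pp.
TFP growth = 11.1 − 7.64 = 3.46%.

3.46%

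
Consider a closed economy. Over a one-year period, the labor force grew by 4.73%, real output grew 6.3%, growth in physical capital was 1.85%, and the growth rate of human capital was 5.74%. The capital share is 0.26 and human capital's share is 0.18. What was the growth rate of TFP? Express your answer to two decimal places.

2.14%

Labor's share = 1 − 0.26 − 0.18 = 0.56.
Physical capital: 0.26 × 1.85 = 0.481 pp.
Human capital: 0.18 × 5.74 = 1.0332 pp.
The labor force: 0.56 × 4.73 = 2.6488 pp.
TFP growth = 6.3 − 4.163 = 2.137%.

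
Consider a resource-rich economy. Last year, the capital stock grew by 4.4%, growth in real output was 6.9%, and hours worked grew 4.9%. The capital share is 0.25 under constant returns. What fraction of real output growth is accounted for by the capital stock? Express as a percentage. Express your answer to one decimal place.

The capital stock contributed 0.25 × 4.4 = 1.1 pp.
Share of growth = 1.1 / 6.9 × 100 = 15.942%.

15.9%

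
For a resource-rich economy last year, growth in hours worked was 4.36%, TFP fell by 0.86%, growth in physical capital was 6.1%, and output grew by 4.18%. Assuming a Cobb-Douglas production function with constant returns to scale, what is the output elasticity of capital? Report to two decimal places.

The output elasticity of capital is 0.39.

gY = gA + α·gK + (1−α)·gL, so gY − gA − gL = α(gK − gL).
4.18 + 0.86 − 4.36 = α × (6.1 − 4.36).
0.68 = 1.74 α, so α = 0.3908.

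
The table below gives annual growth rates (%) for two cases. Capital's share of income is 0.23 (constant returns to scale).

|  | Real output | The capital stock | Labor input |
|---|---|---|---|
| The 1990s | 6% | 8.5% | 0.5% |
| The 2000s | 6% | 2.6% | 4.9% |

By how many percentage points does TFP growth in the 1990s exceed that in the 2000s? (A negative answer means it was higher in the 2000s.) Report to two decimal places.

2.03 percentage points

Labor's share = 1 − 0.23 = 0.77.
The 1990s: TFP = 6 − 1.955 − 0.385 = 3.66%.
The 2000s: TFP = 6 − 0.598 − 3.773 = 1.629%.
Difference = 3.66 − (1.629) = 2.031 pp.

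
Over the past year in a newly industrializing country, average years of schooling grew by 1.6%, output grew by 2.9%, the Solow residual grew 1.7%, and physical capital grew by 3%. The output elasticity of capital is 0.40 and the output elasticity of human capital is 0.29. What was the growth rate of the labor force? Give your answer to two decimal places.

-1.50%

Labor's share = 1 − 0.4 − 0.29 = 0.31.
gY = gA + 0.4×3 + 0.29×1.6 + 0.31×g.
0.31×g = 2.9 − 1.7 − 1.664 = -0.464.
g = -0.464 / 0.31 = -1.4968%.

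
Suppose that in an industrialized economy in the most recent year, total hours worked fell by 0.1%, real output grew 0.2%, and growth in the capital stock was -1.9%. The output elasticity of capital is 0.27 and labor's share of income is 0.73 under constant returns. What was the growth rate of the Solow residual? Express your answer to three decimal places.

Labor's share = 1 − 0.27 = 0.73.
The capital stock: 0.27 × (-1.9) = -0.513 pp.
Total hours worked: 0.73 × (-0.1) = -0.073 pp.
TFP growth = 0.2 + 0.586 = 0.786%.

0.786%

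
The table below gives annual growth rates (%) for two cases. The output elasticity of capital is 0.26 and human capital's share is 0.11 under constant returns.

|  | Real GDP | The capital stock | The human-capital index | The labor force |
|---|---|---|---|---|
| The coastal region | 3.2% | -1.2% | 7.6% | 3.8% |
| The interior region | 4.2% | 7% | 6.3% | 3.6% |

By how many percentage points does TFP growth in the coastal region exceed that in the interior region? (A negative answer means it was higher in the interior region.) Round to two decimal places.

Labor's share = 1 − 0.26 − 0.11 = 0.63.
The coastal region: TFP = 3.2 + 0.312 − 0.836 − 2.394 = 0.282%.
The interior region: TFP = 4.2 − 1.82 − 0.693 − 2.268 = -0.581%.
Difference = 0.282 − (-0.581) = 0.863 pp.

0.86 percentage points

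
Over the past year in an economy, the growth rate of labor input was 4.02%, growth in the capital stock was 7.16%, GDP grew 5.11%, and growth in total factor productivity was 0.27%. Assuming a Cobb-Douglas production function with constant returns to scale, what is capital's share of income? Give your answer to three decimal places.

gY = gA + α·gK + (1−α)·gL, so gY − gA − gL = α(gK − gL).
5.11 − 0.27 − 4.02 = α × (7.16 − 4.02).
0.82 = 3.14 α, so α = 0.26115.

Capital's share of income is 0.261.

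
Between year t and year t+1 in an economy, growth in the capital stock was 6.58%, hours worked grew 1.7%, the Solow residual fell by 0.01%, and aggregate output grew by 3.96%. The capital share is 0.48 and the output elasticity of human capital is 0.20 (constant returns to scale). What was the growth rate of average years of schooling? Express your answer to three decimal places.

1.338%

Labor's share = 1 − 0.48 − 0.2 = 0.32.
gY = gA + 0.48×6.58 + 0.32×1.7 + 0.2×g.
0.2×g = 3.96 + 0.01 − 3.7024 = 0.2676.
g = 0.2676 / 0.2 = 1.338%.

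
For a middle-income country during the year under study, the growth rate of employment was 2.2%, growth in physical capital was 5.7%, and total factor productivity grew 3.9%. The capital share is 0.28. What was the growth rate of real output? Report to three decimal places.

7.080%

Labor's share = 1 − 0.28 = 0.72.
Physical capital: 0.28 × 5.7 = 1.596 pp.
Employment: 0.72 × 2.2 = 1.584 pp.
Output growth = 3.9 + 3.18 = 7.08%.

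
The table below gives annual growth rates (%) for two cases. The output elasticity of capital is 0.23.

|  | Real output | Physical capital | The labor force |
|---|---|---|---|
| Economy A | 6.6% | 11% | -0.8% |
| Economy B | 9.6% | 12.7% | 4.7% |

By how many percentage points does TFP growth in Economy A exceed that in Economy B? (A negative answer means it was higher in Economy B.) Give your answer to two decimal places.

Labor's share = 1 − 0.23 = 0.77.
Economy A: TFP = 6.6 − 2.53 + 0.616 = 4.686%.
Economy B: TFP = 9.6 − 2.921 − 3.619 = 3.06%.
Difference = 4.686 − (3.06) = 1.626 pp.

1.63 percentage points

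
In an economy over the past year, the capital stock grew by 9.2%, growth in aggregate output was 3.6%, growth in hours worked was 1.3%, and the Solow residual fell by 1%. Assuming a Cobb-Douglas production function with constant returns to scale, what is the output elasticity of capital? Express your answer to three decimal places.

α = 0.418

gY = gA + α·gK + (1−α)·gL, so gY − gA − gL = α(gK − gL).
3.6 + 1 − 1.3 = α × (9.2 − 1.3).
3.3 = 7.9 α, so α = 0.41772.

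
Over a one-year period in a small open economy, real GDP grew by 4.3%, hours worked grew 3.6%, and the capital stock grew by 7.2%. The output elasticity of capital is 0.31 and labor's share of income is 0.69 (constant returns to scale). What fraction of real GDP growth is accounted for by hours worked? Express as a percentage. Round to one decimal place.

57.8%

Labor's share = 1 − 0.31 = 0.69.
Hours worked contributed 0.69 × 3.6 = 2.484 pp.
Share of growth = 2.484 / 4.3 × 100 = 57.767%.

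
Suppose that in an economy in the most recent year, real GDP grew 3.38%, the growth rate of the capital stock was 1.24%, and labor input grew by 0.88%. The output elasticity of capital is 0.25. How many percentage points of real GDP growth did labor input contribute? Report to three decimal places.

Labor's share = 1 − 0.25 = 0.75.
Contribution = share × growth = 0.75 × 0.88 = 0.66 pp.

0.660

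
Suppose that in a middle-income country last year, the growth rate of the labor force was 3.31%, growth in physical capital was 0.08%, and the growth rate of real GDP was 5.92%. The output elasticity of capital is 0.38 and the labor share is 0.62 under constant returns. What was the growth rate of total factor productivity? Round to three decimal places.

Labor's share = 1 − 0.38 = 0.62.
Physical capital: 0.38 × 0.08 = 0.0304 pp.
The labor force: 0.62 × 3.31 = 2.0522 pp.
TFP growth = 5.92 − 2.0826 = 3.8374%.

3.837%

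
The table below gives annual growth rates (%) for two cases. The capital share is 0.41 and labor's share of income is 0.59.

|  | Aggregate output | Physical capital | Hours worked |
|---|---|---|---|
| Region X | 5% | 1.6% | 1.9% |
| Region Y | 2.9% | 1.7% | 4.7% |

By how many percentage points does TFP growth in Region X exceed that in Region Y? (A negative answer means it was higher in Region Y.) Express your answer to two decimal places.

Labor's share = 1 − 0.41 = 0.59.
Region X: TFP = 5 − 0.656 − 1.121 = 3.223%.
Region Y: TFP = 2.9 − 0.697 − 2.773 = -0.57%.
Difference = 3.223 − (-0.57) = 3.793 pp.

3.79 percentage points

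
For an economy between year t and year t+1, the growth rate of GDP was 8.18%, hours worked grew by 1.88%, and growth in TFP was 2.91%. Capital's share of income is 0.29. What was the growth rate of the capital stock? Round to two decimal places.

Labor's share = 1 − 0.29 = 0.71.
gY = gA + 0.71×1.88 + 0.29×g.
0.29×g = 8.18 − 2.91 − 1.3348 = 3.9352.
g = 3.9352 / 0.29 = 13.5697%.

The capital stock grew 13.57%.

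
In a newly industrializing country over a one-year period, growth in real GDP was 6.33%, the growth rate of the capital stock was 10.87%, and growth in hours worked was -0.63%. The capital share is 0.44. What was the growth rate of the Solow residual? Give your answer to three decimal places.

The Solow residual grew 1.900%.

Labor's share = 1 − 0.44 = 0.56.
The capital stock: 0.44 × 10.87 = 4.7828 pp.
Hours worked: 0.56 × (-0.63) = -0.3528 pp.
TFP growth = 6.33 − 4.43 = 1.9%.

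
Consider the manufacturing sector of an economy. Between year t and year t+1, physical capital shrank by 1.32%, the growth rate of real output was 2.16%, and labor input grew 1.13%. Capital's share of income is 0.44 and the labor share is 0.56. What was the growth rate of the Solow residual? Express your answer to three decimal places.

Labor's share = 1 − 0.44 = 0.56.
Physical capital: 0.44 × (-1.32) = -0.5808 pp.
Labor input: 0.56 × 1.13 = 0.6328 pp.
TFP growth = 2.16 − 0.052 = 2.108%.

The Solow residual growth was 2.108%.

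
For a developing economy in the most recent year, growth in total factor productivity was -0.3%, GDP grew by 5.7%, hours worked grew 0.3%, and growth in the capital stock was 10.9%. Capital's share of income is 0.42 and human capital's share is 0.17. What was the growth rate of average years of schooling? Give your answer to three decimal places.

Labor's share = 1 − 0.42 − 0.17 = 0.41.
gY = gA + 0.42×10.9 + 0.41×0.3 + 0.17×g.
0.17×g = 5.7 + 0.3 − 4.701 = 1.299.
g = 1.299 / 0.17 = 7.64118%.

7.641%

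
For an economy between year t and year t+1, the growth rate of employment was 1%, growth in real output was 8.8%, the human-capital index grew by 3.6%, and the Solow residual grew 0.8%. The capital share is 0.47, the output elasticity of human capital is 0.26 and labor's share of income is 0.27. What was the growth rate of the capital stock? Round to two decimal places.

The capital stock grew 14.46%.

Labor's share = 1 − 0.47 − 0.26 = 0.27.
gY = gA + 0.26×3.6 + 0.27×1 + 0.47×g.
0.47×g = 8.8 − 0.8 − 1.206 = 6.794.
g = 6.794 / 0.47 = 14.4553%.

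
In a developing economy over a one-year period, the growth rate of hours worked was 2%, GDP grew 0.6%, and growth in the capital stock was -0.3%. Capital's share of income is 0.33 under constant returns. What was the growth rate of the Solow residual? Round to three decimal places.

Labor's share = 1 − 0.33 = 0.67.
The capital stock: 0.33 × (-0.3) = -0.099 pp.
Hours worked: 0.67 × 2 = 1.34 pp.
TFP growth = 0.6 − 1.241 = -0.641%.

-0.641%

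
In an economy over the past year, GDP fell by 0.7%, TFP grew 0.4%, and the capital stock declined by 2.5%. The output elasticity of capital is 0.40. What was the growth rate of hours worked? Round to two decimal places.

-0.17%

Labor's share = 1 − 0.4 = 0.6.
gY = gA + 0.4×(-2.5) + 0.6×g.
0.6×g = -0.7 − 0.4 + 1 = -0.1.
g = -0.1 / 0.6 = -0.1667%.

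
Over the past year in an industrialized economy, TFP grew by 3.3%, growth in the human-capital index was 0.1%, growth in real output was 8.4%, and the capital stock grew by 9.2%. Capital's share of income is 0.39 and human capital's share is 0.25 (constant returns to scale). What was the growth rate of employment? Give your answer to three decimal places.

Labor's share = 1 − 0.39 − 0.25 = 0.36.
gY = gA + 0.39×9.2 + 0.25×0.1 + 0.36×g.
0.36×g = 8.4 − 3.3 − 3.613 = 1.487.
g = 1.487 / 0.36 = 4.13056%.

4.131%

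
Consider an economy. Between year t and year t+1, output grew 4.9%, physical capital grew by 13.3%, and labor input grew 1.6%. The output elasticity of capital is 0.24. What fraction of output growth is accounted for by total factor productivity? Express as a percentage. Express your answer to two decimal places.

10.04%

Labor's share = 1 − 0.24 = 0.76.
Physical capital: 0.24 × 13.3 = 3.192 pp.
Labor input: 0.76 × 1.6 = 1.216 pp.
TFP growth = 4.9 − 4.408 = 0.492%.
TFP share of growth = 0.492 / 4.9 × 100 = 10.0408%.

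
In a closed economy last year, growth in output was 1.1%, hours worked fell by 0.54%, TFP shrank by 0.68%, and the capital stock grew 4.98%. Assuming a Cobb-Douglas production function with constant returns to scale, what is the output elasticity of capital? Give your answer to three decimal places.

α = 0.420

gY = gA + α·gK + (1−α)·gL, so gY − gA − gL = α(gK − gL).
1.1 + 0.68 + 0.54 = α × (4.98 − (-0.54)).
2.32 = 5.52 α, so α = 0.42029.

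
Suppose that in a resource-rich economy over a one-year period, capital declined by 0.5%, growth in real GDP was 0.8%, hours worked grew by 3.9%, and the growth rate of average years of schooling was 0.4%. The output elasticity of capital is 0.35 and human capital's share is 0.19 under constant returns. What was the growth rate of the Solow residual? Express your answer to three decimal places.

Labor's share = 1 − 0.35 − 0.19 = 0.46.
Capital: 0.35 × (-0.5) = -0.175 pp.
Average years of schooling: 0.19 × 0.4 = 0.076 pp.
Hours worked: 0.46 × 3.9 = 1.794 pp.
TFP growth = 0.8 − 1.695 = -0.895%.

-0.895%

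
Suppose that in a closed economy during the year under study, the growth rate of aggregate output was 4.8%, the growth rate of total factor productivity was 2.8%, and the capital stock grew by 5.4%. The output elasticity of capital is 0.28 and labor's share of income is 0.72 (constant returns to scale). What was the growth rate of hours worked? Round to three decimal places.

Labor's share = 1 − 0.28 = 0.72.
gY = gA + 0.28×5.4 + 0.72×g.
0.72×g = 4.8 − 2.8 − 1.512 = 0.488.
g = 0.488 / 0.72 = 0.67778%.

Hours worked growth was 0.678%.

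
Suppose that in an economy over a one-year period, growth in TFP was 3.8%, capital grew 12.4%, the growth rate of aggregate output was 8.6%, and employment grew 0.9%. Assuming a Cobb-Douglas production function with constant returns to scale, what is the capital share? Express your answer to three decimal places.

gY = gA + α·gK + (1−α)·gL, so gY − gA − gL = α(gK − gL).
8.6 − 3.8 − 0.9 = α × (12.4 − 0.9).
3.9 = 11.5 α, so α = 0.33913.

α = 0.339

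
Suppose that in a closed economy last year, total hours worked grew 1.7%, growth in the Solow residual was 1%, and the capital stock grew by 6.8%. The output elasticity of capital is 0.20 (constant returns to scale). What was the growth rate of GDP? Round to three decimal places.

Labor's share = 1 − 0.2 = 0.8.
The capital stock: 0.2 × 6.8 = 1.36 pp.
Total hours worked: 0.8 × 1.7 = 1.36 pp.
Output growth = 1 + 2.72 = 3.72%.

GDP growth was 3.720%.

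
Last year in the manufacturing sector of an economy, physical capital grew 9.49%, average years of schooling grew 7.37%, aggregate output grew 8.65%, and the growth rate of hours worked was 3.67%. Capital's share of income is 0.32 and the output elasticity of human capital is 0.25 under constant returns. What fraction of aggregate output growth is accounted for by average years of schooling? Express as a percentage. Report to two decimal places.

Average years of schooling accounted for 21.30% of growth.

Average years of schooling contributed 0.25 × 7.37 = 1.8425 pp.
Share of growth = 1.8425 / 8.65 × 100 = 21.3006%.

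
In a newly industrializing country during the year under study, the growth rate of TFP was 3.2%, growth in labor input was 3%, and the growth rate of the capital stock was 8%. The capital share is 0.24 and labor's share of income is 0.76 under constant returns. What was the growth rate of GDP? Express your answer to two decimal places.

7.40%

Labor's share = 1 − 0.24 = 0.76.
The capital stock: 0.24 × 8 = 1.92 pp.
Labor input: 0.76 × 3 = 2.28 pp.
Output growth = 3.2 + 4.2 = 7.4%.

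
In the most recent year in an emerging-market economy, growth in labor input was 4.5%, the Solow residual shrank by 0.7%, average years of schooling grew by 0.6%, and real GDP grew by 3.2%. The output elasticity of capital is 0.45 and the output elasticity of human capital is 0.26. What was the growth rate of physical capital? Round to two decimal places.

5.42%

Labor's share = 1 − 0.45 − 0.26 = 0.29.
gY = gA + 0.26×0.6 + 0.29×4.5 + 0.45×g.
0.45×g = 3.2 + 0.7 − 1.461 = 2.439.
g = 2.439 / 0.45 = 5.42%.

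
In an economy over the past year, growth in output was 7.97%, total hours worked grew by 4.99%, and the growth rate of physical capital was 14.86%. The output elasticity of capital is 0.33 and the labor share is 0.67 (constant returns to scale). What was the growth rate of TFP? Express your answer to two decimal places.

Labor's share = 1 − 0.33 = 0.67.
Physical capital: 0.33 × 14.86 = 4.9038 pp.
Total hours worked: 0.67 × 4.99 = 3.3433 pp.
TFP growth = 7.97 − 8.2471 = -0.2771%.

-0.28%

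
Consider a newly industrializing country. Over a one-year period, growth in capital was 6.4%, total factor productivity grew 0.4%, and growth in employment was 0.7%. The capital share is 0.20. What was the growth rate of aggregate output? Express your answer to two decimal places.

2.24%

Labor's share = 1 − 0.2 = 0.8.
Capital: 0.2 × 6.4 = 1.28 pp.
Employment: 0.8 × 0.7 = 0.56 pp.
Output growth = 0.4 + 1.84 = 2.24%.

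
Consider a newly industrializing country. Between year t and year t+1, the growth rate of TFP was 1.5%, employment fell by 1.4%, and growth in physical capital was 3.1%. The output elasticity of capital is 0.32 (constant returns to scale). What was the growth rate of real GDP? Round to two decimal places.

Labor's share = 1 − 0.32 = 0.68.
Physical capital: 0.32 × 3.1 = 0.992 pp.
Employment: 0.68 × (-1.4) = -0.952 pp.
Output growth = 1.5 + 0.04 = 1.54%.

Real GDP growth was 1.54%.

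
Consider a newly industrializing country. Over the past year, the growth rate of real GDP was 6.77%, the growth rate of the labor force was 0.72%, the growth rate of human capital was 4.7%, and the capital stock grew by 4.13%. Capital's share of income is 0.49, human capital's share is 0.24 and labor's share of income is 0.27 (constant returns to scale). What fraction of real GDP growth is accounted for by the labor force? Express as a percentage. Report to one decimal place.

2.9%

Labor's share = 1 − 0.49 − 0.24 = 0.27.
The labor force contributed 0.27 × 0.72 = 0.1944 pp.
Share of growth = 0.1944 / 6.77 × 100 = 2.871%.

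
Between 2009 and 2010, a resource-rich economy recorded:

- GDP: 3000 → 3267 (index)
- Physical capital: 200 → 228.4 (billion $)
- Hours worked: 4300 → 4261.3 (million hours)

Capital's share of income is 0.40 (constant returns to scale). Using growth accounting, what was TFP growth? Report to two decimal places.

3.76%

GDP growth = (3267 − 3000) / 3000 = 8.9%.
Physical capital growth = (228.4 − 200) / 200 = 14.2%.
Hours worked growth = (4261.3 − 4300) / 4300 = -0.9%.
Labor's share = 1 − 0.4 = 0.6.
Physical capital: 0.4 × 14.2 = 5.68 pp.
Hours worked: 0.6 × (-0.9) = -0.54 pp.
TFP growth = 8.9 − 5.14 = 3.76%.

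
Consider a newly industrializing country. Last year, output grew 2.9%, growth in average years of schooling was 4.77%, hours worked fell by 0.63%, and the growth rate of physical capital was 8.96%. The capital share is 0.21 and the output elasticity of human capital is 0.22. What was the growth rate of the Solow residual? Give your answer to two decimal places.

Labor's share = 1 − 0.21 − 0.22 = 0.57.
Physical capital: 0.21 × 8.96 = 1.8816 pp.
Average years of schooling: 0.22 × 4.77 = 1.0494 pp.
Hours worked: 0.57 × (-0.63) = -0.3591 pp.
TFP growth = 2.9 − 2.5719 = 0.3281%.

0.33%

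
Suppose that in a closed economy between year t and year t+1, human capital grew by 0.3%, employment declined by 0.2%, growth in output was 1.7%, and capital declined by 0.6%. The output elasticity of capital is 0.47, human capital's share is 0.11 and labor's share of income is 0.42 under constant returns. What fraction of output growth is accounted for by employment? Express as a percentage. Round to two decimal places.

Labor's share = 1 − 0.47 − 0.11 = 0.42.
Employment contributed 0.42 × (-0.2) = -0.084 pp.
Share of growth = -0.084 / 1.7 × 100 = -4.9412%.

Employment accounted for -4.94% of growth.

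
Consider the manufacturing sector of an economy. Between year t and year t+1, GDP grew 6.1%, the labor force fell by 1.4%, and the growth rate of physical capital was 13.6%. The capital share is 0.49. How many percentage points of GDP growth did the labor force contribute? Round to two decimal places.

Labor's share = 1 − 0.49 = 0.51.
Contribution = share × growth = 0.51 × (-1.4) = -0.714 pp.

-0.71 percentage points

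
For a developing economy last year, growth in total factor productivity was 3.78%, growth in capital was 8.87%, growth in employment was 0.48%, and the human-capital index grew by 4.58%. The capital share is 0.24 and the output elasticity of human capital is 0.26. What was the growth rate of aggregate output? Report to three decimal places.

Labor's share = 1 − 0.24 − 0.26 = 0.5.
Capital: 0.24 × 8.87 = 2.1288 pp.
The human-capital index: 0.26 × 4.58 = 1.1908 pp.
Employment: 0.5 × 0.48 = 0.24 pp.
Output growth = 3.78 + 3.5596 = 7.3396%.

7.340%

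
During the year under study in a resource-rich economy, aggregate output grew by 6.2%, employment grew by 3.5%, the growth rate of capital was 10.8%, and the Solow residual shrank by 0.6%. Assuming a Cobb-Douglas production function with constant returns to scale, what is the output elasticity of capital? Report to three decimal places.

0.452

gY = gA + α·gK + (1−α)·gL, so gY − gA − gL = α(gK − gL).
6.2 + 0.6 − 3.5 = α × (10.8 − 3.5).
3.3 = 7.3 α, so α = 0.45205.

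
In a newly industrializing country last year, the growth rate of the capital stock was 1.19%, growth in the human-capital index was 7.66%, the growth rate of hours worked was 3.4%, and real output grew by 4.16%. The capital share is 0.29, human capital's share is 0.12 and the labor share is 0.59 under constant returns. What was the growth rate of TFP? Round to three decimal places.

Labor's share = 1 − 0.29 − 0.12 = 0.59.
The capital stock: 0.29 × 1.19 = 0.3451 pp.
The human-capital index: 0.12 × 7.66 = 0.9192 pp.
Hours worked: 0.59 × 3.4 = 2.006 pp.
TFP growth = 4.16 − 3.2703 = 0.8897%.

TFP grew 0.890%.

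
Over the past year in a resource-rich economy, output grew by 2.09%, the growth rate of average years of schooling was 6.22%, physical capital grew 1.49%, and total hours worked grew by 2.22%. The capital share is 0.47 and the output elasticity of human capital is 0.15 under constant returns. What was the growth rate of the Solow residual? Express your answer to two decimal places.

Labor's share = 1 − 0.47 − 0.15 = 0.38.
Physical capital: 0.47 × 1.49 = 0.7003 pp.
Average years of schooling: 0.15 × 6.22 = 0.933 pp.
Total hours worked: 0.38 × 2.22 = 0.8436 pp.
TFP growth = 2.09 − 2.4769 = -0.3869%.

-0.39%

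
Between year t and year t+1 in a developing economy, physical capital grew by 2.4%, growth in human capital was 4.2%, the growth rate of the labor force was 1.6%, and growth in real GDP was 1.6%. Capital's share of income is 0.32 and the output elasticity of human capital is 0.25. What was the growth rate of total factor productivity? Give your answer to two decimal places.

-0.91%

Labor's share = 1 − 0.32 − 0.25 = 0.43.
Physical capital: 0.32 × 2.4 = 0.768 pp.
Human capital: 0.25 × 4.2 = 1.05 pp.
The labor force: 0.43 × 1.6 = 0.688 pp.
TFP growth = 1.6 − 2.506 = -0.906%.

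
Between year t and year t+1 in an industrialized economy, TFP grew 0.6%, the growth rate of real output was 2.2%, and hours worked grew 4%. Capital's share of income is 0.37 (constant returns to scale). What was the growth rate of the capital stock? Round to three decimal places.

-2.486%

Labor's share = 1 − 0.37 = 0.63.
gY = gA + 0.63×4 + 0.37×g.
0.37×g = 2.2 − 0.6 − 2.52 = -0.92.
g = -0.92 / 0.37 = -2.48649%.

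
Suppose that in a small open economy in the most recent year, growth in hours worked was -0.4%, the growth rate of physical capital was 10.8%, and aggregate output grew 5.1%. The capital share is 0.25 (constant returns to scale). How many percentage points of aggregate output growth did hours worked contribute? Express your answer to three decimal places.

-0.300

Labor's share = 1 − 0.25 = 0.75.
Contribution = share × growth = 0.75 × (-0.4) = -0.3 pp.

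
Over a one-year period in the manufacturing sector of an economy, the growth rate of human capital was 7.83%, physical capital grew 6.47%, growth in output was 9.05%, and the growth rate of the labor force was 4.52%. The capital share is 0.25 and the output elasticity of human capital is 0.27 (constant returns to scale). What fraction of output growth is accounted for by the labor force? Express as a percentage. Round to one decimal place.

Labor's share = 1 − 0.25 − 0.27 = 0.48.
The labor force contributed 0.48 × 4.52 = 2.1696 pp.
Share of growth = 2.1696 / 9.05 × 100 = 23.973%.

The labor force accounted for 24.0% of growth.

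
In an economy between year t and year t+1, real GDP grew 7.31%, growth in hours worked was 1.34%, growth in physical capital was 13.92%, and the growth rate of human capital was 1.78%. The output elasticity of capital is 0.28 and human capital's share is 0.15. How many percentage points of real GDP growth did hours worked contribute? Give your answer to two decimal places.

0.76 percentage points

Labor's share = 1 − 0.28 − 0.15 = 0.57.
Contribution = share × growth = 0.57 × 1.34 = 0.7638 pp.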